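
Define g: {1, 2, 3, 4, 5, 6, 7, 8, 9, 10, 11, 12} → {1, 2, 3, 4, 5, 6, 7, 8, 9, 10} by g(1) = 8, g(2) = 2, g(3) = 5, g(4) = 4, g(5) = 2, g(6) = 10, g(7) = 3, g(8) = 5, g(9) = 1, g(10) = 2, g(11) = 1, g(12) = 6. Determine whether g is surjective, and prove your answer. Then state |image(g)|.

8

No element maps to 7, so g is not surjective.
The image of g is {1, 2, 3, 4, 5, 6, 8, 10}, which has 8 elements.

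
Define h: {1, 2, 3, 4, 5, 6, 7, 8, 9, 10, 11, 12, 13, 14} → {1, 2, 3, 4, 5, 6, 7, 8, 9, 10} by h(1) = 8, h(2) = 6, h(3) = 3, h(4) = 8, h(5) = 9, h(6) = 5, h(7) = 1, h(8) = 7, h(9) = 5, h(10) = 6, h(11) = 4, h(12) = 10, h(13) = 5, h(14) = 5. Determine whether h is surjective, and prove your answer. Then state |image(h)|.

No element maps to 2, so h is not surjective.
The image of h is {1, 3, 4, 5, 6, 7, 8, 9, 10}, which has 9 elements.

9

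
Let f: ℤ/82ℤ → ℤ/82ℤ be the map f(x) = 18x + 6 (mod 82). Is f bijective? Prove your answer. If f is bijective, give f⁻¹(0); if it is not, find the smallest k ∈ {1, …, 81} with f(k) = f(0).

41

We have gcd(18, 82) = 2 > 1. Taking a = 0 and b = 41: f(0) = 6 and f(41) = 18·41 + 6 = 744 ≡ 6 (mod 82).
So f(0) = f(41) while 0 ≠ 41, thus f is not injective, hence not bijective.
Since f is not bijective, we find the least positive k with f(k) = f(0): this means 18k ≡ 0 (mod 82), i.e. 82 ∣ 18k. Since gcd(18, 82) = 2, dividing through by 2 this holds exactly when 41 ∣ 9k, and as gcd(9, 41) = 1, exactly when 41 ∣ k.
The smallest positive such k is 41.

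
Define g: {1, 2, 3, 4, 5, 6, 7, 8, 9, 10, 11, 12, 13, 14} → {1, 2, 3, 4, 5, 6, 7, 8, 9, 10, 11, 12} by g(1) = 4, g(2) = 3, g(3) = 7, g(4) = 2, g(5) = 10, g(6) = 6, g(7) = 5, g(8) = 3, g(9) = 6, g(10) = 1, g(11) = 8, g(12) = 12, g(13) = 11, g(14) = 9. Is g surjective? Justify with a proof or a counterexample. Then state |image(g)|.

12

Every element of the codomain has a preimage: 1 = g(10), 2 = g(4), 3 = g(2), 4 = g(1), 5 = g(7), 6 = g(6), 7 = g(3), 8 = g(11), 9 = g(14), 10 = g(5), 11 = g(13), 12 = g(12).
Thus g is surjective.
The image of g is {1, 2, 3, 4, 5, 6, 7, 8, 9, 10, 11, 12}, which has 12 elements.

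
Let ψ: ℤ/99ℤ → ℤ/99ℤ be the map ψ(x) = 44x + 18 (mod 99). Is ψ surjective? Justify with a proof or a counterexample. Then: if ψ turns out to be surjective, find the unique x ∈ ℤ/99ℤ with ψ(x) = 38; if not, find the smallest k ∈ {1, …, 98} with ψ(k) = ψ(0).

9

Since gcd(44, 99) = 11, we have 44x ≡ 0 (mod 11) for all x, so ψ(x) ≡ 7 (mod 11).
But 0 ≢ 7 (mod 11), so 0 ∈ ℤ/99ℤ has no preimage. Thus ψ is not surjective.
Since ψ is not surjective, we find the least positive k with ψ(k) = ψ(0): this means 44k ≡ 0 (mod 99), i.e. 99 ∣ 44k. Since gcd(44, 99) = 11, dividing through by 11 this holds exactly when 9 ∣ 4k, and as gcd(4, 9) = 1, exactly when 9 ∣ k.
The smallest positive such k is 9.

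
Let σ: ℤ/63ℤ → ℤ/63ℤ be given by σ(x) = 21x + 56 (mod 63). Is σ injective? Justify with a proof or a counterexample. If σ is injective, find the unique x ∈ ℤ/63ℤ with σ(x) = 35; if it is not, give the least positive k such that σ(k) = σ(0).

We have gcd(21, 63) = 21 > 1. Taking a = 0 and b = 3: σ(0) = 56 and σ(3) = 21·3 + 56 = 119 ≡ 56 (mod 63).
So σ(0) = σ(3) while 0 ≠ 3, therefore σ is not injective.
Since σ is not injective, we find the least positive k with σ(k) = σ(0): this means 21k ≡ 0 (mod 63), i.e. 63 ∣ 21k. Since gcd(21, 63) = 21, dividing through by 21 this holds exactly when 3 ∣ k.
The smallest positive such k is 3.

3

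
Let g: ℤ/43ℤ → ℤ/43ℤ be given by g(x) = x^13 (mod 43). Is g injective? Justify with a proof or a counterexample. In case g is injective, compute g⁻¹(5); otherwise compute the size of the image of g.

33

Since 43 is prime, the nonzero elements of ℤ/43ℤ form a cyclic group of order 42.
As gcd(13, 42) = 1, raising to the 13th power is a bijection on this group: if u^13 ≡ v^13 then (uv^{−1})^13 = 1, and the only element of order dividing gcd(13, 42) = 1 is 1, so u = v.
With g(0) = 0 this makes g injective on all of ℤ/43ℤ, hence bijective (finite equal-size domain and codomain). In particular g is injective.
Since g is injective, we find the preimage of 5. The inverse of x ↦ x^13 on (ℤ/43ℤ)^× is x ↦ x^13, because 13·13 = 169 = 4·42 + 1 ≡ 1 (mod 42) and x^{42} = 1 for x ≠ 0 (Fermat). So g⁻¹(5) = 5^13 mod 43.
Repeated squaring mod 43: 5^1 ≡ 5, 5^2 ≡ 5² = 25, 5^4 ≡ 25² = 625 ≡ 23, 5^8 ≡ 23² = 529 ≡ 13. Since 13 = 8 + 4 + 1, 5^13 ≡ 13·23·5: 13·23 = 299 ≡ 41, then 41·5 = 205 ≡ 33. So 5^13 ≡ 33 (mod 43).
Hence g⁻¹(5) = 33.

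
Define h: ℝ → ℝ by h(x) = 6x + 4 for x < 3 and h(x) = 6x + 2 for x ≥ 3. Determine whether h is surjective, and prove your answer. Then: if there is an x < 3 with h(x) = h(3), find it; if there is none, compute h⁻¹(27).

8/3

Both pieces are strictly increasing (slopes 6 and 6), so each is injective on its own interval.
The left piece maps (−∞, 3) onto (−∞, 22); the right piece maps [3, ∞) onto [20, ∞).
The union (−∞, 22) ∪ [20, ∞) covers ℝ, so h is surjective.
For the follow-up: the images overlap, so an x < 3 with h(x) = h(3) exists. h(3) = 20; solving 6x + 4 = 20 for x < 3 gives x = (20 − 4)/6 = 8/3.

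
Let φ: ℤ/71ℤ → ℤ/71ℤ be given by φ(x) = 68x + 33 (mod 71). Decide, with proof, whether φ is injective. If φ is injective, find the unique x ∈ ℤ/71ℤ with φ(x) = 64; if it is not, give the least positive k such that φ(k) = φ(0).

Suppose φ(a) = φ(b) in ℤ/71ℤ. Then 68a + 33 ≡ 68b + 33 (mod 71), hence 68(a − b) ≡ 0 (mod 71).
Since gcd(68, 71) = 1, 68 is invertible modulo 71, hence a − b ≡ 0 (mod 71), i.e. a = b.
So φ is injective.
We now compute 68⁻¹ mod 71 explicitly. Euclid's algorithm: 71 = 1·68 + 3, 68 = 22·3 + 2, 3 = 1·2 + 1; back-substituting gives 1 = 47·68 − 45·71, so 68⁻¹ ≡ 47 (mod 71).
Since φ is injective, we find φ⁻¹(64): we need 68x ≡ 64 − 33 ≡ 31 (mod 71). Using 68⁻¹ = 47: x ≡ 47·31 = 1457 = 20·71 + 37, so x = 37.
Check: φ(37) = 68·37 + 33 = 2549 = 35·71 + 64 ≡ 64 (mod 71).

37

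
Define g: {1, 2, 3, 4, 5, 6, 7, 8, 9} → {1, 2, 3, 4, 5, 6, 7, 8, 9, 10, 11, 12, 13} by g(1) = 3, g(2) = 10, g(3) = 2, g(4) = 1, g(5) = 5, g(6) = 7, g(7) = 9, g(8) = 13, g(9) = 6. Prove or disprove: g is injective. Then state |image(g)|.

The values g(1), …, g(9) are 3, 10, 2, 1, 5, 7, 9, 13, 6 — all distinct.
So g(s) = g(t) only when s = t, and g is injective.
The image of g is {1, 2, 3, 5, 6, 7, 9, 10, 13}, which has 9 elements.

9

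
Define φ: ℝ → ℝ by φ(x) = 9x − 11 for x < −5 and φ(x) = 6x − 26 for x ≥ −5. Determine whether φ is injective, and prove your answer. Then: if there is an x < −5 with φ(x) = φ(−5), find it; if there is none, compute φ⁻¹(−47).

Both pieces are strictly increasing (slopes 9 and 6), so each is injective on its own interval.
The left piece maps (−∞, −5) onto (−∞, −56); the right piece maps [−5, ∞) onto [−56, ∞).
These images are disjoint, so no value is attained by both pieces. Hence φ is injective.
Because the two images are disjoint, no x < −5 has φ(x) = φ(−5), so we compute φ⁻¹(−47): −47 lies in [−56, ∞), so solve 6x − 26 = −47: x = (−47 + 26)/6 = −7/2.

-7/2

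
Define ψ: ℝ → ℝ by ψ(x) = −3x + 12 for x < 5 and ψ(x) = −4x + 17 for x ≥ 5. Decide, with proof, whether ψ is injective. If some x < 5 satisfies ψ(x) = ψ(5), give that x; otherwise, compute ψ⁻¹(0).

Both pieces are strictly decreasing (slopes −3 and −4), so each is injective on its own interval.
The left piece maps (−∞, 5) onto (−3, ∞); the right piece maps [5, ∞) onto (−∞, −3].
These images are disjoint, so no value is attained by both pieces. Thus ψ is injective.
Because the two images are disjoint, no x < 5 has ψ(x) = ψ(5), so we compute ψ⁻¹(0): 0 lies in (−3, ∞), so solve −3x + 12 = 0: x = (0 − 12)/(−3) = 4.

4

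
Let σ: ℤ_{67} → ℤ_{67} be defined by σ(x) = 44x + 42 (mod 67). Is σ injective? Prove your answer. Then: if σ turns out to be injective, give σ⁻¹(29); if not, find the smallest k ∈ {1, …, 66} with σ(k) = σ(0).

53

Recall that σ is injective when σ(a) = σ(b) forces a = b.
Suppose σ(a) = σ(b) in ℤ_{67}. Then 44a + 42 ≡ 44b + 42 (mod 67), hence 44(a − b) ≡ 0 (mod 67).
Since gcd(44, 67) = 1, 44 is invertible modulo 67, so a − b ≡ 0 (mod 67), i.e. a = b.
So σ is injective.
We now compute 44⁻¹ mod 67 explicitly. Euclid's algorithm: 67 = 1·44 + 23, 44 = 1·23 + 21, 23 = 1·21 + 2, 21 = 10·2 + 1; back-substituting gives 1 = 32·44 − 21·67, so 44⁻¹ ≡ 32 (mod 67).
Since σ is injective, we compute σ⁻¹(29): solve 44x + 42 ≡ 29 (mod 67), i.e. 44x ≡ 54 (mod 67).
Multiplying by 44⁻¹ = 32 gives x ≡ 32·54 = 1728 = 25·67 + 53 ≡ 53 (mod 67).
Check: σ(53) = 44·53 + 42 = 2374 = 35·67 + 29 ≡ 29 (mod 67).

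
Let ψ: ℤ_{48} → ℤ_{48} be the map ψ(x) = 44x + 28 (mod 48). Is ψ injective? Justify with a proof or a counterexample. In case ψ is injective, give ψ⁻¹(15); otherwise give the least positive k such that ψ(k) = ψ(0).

12

We have gcd(44, 48) = 4 > 1. Taking x_1 = 0 and x_2 = 12: ψ(0) = 28 and ψ(12) = 44·12 + 28 = 556 ≡ 28 (mod 48).
So ψ(0) = ψ(12) while 0 ≠ 12, hence ψ is not injective.
Since ψ is not injective, we find the least positive k with ψ(k) = ψ(0): this means 44k ≡ 0 (mod 48), i.e. 48 ∣ 44k. Since gcd(44, 48) = 4, dividing through by 4 this holds exactly when 12 ∣ 11k, and as gcd(11, 12) = 1, exactly when 12 ∣ k.
The smallest positive such k is 12.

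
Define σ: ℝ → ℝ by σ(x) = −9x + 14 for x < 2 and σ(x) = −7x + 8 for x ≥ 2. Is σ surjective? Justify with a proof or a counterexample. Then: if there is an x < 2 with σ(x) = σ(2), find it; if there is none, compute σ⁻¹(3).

11/9

Both pieces are strictly decreasing (slopes −9 and −7), so each is injective on its own interval.
The left piece maps (−∞, 2) onto (−4, ∞); the right piece maps [2, ∞) onto (−∞, −6].
The union (−4, ∞) ∪ (−∞, −6] omits the interval between −4 and −6; in particular −4 has no preimage. So σ is not surjective.
Because the two images are disjoint, no x < 2 has σ(x) = σ(2), so we compute σ⁻¹(3): 3 lies in (−4, ∞), so solve −9x + 14 = 3: x = (3 − 14)/(−9) = 11/9.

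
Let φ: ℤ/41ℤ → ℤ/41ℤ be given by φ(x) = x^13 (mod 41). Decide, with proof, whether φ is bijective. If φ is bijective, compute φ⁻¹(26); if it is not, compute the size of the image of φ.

Since 41 is prime, the nonzero elements of ℤ/41ℤ form a cyclic group of order 40.
As gcd(13, 40) = 1, raising to the 13th power is a bijection on this group: if x_1^13 ≡ x_2^13 then (x_1x_2^{−1})^13 = 1, and the only element of order dividing gcd(13, 40) = 1 is 1, so x_1 = x_2.
With φ(0) = 0 this makes φ injective on all of ℤ/41ℤ, hence bijective (finite equal-size domain and codomain). In particular φ is bijective.
Since φ is bijective, we find the preimage of 26. The inverse of x ↦ x^13 on (ℤ/41ℤ)^× is x ↦ x^37, because 13·37 = 481 = 12·40 + 1 ≡ 1 (mod 40) and x^{40} = 1 for x ≠ 0 (Fermat). So φ⁻¹(26) = 26^37 mod 41.
Repeated squaring mod 41: 26^1 ≡ 26, 26^2 ≡ 26² = 676 ≡ 20, 26^4 ≡ 20² = 400 ≡ 31, 26^8 ≡ 31² = 961 ≡ 18, 26^16 ≡ 18² = 324 ≡ 37, 26^32 ≡ 37² = 1369 ≡ 16. Since 37 = 32 + 4 + 1, 26^37 ≡ 16·31·26: 16·31 = 496 ≡ 4, then 4·26 = 104 ≡ 22. So 26^37 ≡ 22 (mod 41).
Hence φ⁻¹(26) = 22.

22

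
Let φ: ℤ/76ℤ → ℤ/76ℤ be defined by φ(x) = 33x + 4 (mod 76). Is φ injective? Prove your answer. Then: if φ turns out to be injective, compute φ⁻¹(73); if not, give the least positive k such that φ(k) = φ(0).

9

Recall: injectivity means: for all a, b in the domain, φ(a) = φ(b) implies a = b.
If φ(a) = φ(b), then 33a ≡ 33b (mod 76). Because gcd(33, 76) = 1, we may cancel 33 to get a ≡ b (mod 76).
Hence φ is injective.
We now compute 33⁻¹ mod 76 explicitly. Euclid's algorithm: 76 = 2·33 + 10, 33 = 3·10 + 3, 10 = 3·3 + 1; back-substituting gives 1 = 53·33 − 23·76, so 33⁻¹ ≡ 53 (mod 76).
Since φ is injective, we compute φ⁻¹(73): solve 33x + 4 ≡ 73 (mod 76), i.e. 33x ≡ 69 (mod 76).
Multiplying by 33⁻¹ = 53 gives x ≡ 53·69 = 3657 = 48·76 + 9 ≡ 9 (mod 76).
Check: φ(9) = 33·9 + 4 = 301 = 3·76 + 73 ≡ 73 (mod 76).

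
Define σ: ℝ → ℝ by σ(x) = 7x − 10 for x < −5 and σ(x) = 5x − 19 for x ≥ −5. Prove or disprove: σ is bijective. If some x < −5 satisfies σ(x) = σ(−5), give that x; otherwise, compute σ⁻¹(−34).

-3

Both pieces are strictly increasing (slopes 7 and 5), so each is injective on its own interval.
The left piece maps (−∞, −5) onto (−∞, −45); the right piece maps [−5, ∞) onto [−44, ∞).
The images leave a gap (−45 has no preimage), so σ is not surjective, hence not bijective.
Because the two images are disjoint, no x < −5 has σ(x) = σ(−5), so we compute σ⁻¹(−34): −34 lies in [−44, ∞), so solve 5x − 19 = −34: x = (−34 + 19)/5 = −3.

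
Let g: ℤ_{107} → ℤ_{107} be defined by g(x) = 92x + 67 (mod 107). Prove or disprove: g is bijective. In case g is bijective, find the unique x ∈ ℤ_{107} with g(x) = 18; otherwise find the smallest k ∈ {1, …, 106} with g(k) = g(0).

96

By definition, g is injective if g(x_1) = g(x_2) implies x_1 = x_2.
Suppose g(x_1) = g(x_2) in ℤ_{107}. Then 92x_1 + 67 ≡ 92x_2 + 67 (mod 107), hence 92(x_1 − x_2) ≡ 0 (mod 107).
Since gcd(92, 107) = 1, 92 is invertible modulo 107, so x_1 − x_2 ≡ 0 (mod 107), i.e. x_1 = x_2.
We now compute 92⁻¹ mod 107 explicitly. Euclid's algorithm: 107 = 1·92 + 15, 92 = 6·15 + 2, 15 = 7·2 + 1; back-substituting gives 1 = 57·92 − 49·107, so 92⁻¹ ≡ 57 (mod 107).
For any y ∈ ℤ_{107}, x = 57(y − 67) mod 107 satisfies g(x) = 92·57(y − 67) + 67 ≡ y (since 92·57 ≡ 1 mod 107). So every y has a preimage.
Therefore g is bijective.
Since g is bijective, we compute g⁻¹(18): solve 92x + 67 ≡ 18 (mod 107), i.e. 92x ≡ 58 (mod 107).
Multiplying by 92⁻¹ = 57 gives x ≡ 57·58 = 3306 = 30·107 + 96 ≡ 96 (mod 107).
Check: g(96) = 92·96 + 67 = 8899 = 83·107 + 18 ≡ 18 (mod 107).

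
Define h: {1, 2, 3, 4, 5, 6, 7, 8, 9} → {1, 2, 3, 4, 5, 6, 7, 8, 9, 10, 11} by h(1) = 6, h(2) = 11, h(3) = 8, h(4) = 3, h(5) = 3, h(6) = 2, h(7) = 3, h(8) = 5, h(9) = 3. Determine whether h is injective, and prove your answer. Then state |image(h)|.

h(4) = 3 = h(5) with 4 ≠ 5, so h is not injective.
The image of h is {2, 3, 5, 6, 8, 11}, which has 6 elements.

6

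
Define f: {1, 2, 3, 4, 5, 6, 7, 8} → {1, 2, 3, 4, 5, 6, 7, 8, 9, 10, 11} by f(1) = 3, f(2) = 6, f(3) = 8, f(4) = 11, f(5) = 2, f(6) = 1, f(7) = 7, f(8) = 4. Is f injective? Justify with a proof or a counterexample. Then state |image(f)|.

The values f(1), …, f(8) are 3, 6, 8, 11, 2, 1, 7, 4 — all distinct.
So f(x_1) = f(x_2) only when x_1 = x_2, and f is injective.
The image of f is {1, 2, 3, 4, 6, 7, 8, 11}, which has 8 elements.

8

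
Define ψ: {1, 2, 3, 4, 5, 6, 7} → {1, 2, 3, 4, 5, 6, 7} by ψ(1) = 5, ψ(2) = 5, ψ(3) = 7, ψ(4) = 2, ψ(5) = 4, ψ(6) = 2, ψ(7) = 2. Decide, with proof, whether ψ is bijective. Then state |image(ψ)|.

ψ(1) = 5 = ψ(2) with 1 ≠ 2, so ψ is not injective, hence not bijective.
The image of ψ is {2, 4, 5, 7}, which has 4 elements.

4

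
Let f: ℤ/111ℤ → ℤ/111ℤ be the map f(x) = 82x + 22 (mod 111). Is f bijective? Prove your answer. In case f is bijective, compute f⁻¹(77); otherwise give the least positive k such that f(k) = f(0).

Suppose f(a) = f(b) in ℤ/111ℤ. Then 82a + 22 ≡ 82b + 22 (mod 111), therefore 82(a − b) ≡ 0 (mod 111).
Since gcd(82, 111) = 1, 82 is invertible modulo 111, thus a − b ≡ 0 (mod 111), i.e. a = b.
We now compute 82⁻¹ mod 111 explicitly. Euclid's algorithm: 111 = 1·82 + 29, 82 = 2·29 + 24, 29 = 1·24 + 5, 24 = 4·5 + 4, 5 = 1·4 + 1; back-substituting gives 1 = 88·82 − 65·111, so 82⁻¹ ≡ 88 (mod 111).
Then y ↦ 88(y − 22) is a two-sided inverse to f, so every y ∈ ℤ/111ℤ has a preimage.
Therefore f is bijective.
Since f is bijective, we compute f⁻¹(77): solve 82x + 22 ≡ 77 (mod 111), i.e. 82x ≡ 55 (mod 111).
Multiplying by 82⁻¹ = 88 gives x ≡ 88·55 = 4840 = 43·111 + 67 ≡ 67 (mod 111).
Check: f(67) = 82·67 + 22 = 5516 = 49·111 + 77 ≡ 77 (mod 111).

67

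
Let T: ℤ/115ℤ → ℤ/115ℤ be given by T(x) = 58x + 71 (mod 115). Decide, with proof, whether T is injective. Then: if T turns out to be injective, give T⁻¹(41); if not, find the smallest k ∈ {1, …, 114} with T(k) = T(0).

55

By definition, T is injective if T(s) = T(t) implies s = t.
If T(s) = T(t), then 58s ≡ 58t (mod 115). Because gcd(58, 115) = 1, we may cancel 58 to get s ≡ t (mod 115).
Hence T is injective.
We now compute 58⁻¹ mod 115 explicitly. Euclid's algorithm: 115 = 1·58 + 57, 58 = 1·57 + 1; back-substituting gives 1 = 2·58 − 1·115, so 58⁻¹ ≡ 2 (mod 115).
Since T is injective, we find T⁻¹(41): we need 58x ≡ 41 − 71 ≡ 85 (mod 115). Using 58⁻¹ = 2: x ≡ 2·85 = 170 = 1·115 + 55, so x = 55.
Check: T(55) = 58·55 + 71 = 3261 = 28·115 + 41 ≡ 41 (mod 115).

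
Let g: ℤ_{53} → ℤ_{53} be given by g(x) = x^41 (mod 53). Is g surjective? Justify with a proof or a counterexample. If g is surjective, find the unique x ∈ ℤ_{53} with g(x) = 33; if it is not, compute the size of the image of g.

21

Since 53 is prime, the nonzero elements of ℤ_{53} form a cyclic group of order 52.
As gcd(41, 52) = 1, raising to the 41st power is a bijection on this group: if a^41 ≡ b^41 then (ab^{−1})^41 = 1, and the only element of order dividing gcd(41, 52) = 1 is 1, so a = b.
With g(0) = 0 this makes g injective on all of ℤ_{53}, hence bijective (finite equal-size domain and codomain). In particular g is surjective.
Since g is surjective, we find the preimage of 33. The inverse of x ↦ x^41 on (ℤ_{53})^× is x ↦ x^33, because 41·33 = 1353 = 26·52 + 1 ≡ 1 (mod 52) and x^{52} = 1 for x ≠ 0 (Fermat). So g⁻¹(33) = 33^33 mod 53.
Repeated squaring mod 53: 33^1 ≡ 33, 33^2 ≡ 33² = 1089 ≡ 29, 33^4 ≡ 29² = 841 ≡ 46, 33^8 ≡ 46² = 2116 ≡ 49, 33^16 ≡ 49² = 2401 ≡ 16, 33^32 ≡ 16² = 256 ≡ 44. Since 33 = 32 + 1, 33^33 ≡ 44·33: 44·33 = 1452 ≡ 21. So 33^33 ≡ 21 (mod 53).
Hence g⁻¹(33) = 21.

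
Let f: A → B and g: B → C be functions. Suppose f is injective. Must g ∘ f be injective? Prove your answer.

No. Take A = B = C = {0, 1, 2}, f = identity (injective), and g(x) = 0 for every x.
Then (g ∘ f)(0) = 0 = (g ∘ f)(2) with 0 ≠ 2, so g ∘ f is not injective.

not injective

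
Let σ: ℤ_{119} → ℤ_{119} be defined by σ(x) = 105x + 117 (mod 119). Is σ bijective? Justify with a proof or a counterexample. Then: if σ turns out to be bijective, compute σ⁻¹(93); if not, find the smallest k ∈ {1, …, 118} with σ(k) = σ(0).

By definition, σ is injective if σ(s) = σ(t) implies s = t.
We have gcd(105, 119) = 7 > 1. Taking s = 0 and t = 17: σ(0) = 117 and σ(17) = 105·17 + 117 = 1902 ≡ 117 (mod 119).
So σ(0) = σ(17) while 0 ≠ 17, so σ is not injective, hence not bijective.
Since σ is not bijective, we find the least positive k with σ(k) = σ(0): this means 105k ≡ 0 (mod 119), i.e. 119 ∣ 105k. Since gcd(105, 119) = 7, dividing through by 7 this holds exactly when 17 ∣ 15k, and as gcd(15, 17) = 1, exactly when 17 ∣ k.
The smallest positive such k is 17.

17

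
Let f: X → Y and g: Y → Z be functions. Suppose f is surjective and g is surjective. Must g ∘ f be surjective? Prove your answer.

surjective

Let c ∈ Z. Since g is surjective, there is b ∈ Y with g(b) = c. Since f is surjective, there is a ∈ X with f(a) = b.
Then (g ∘ f)(a) = g(b) = c. Hence g ∘ f is surjective.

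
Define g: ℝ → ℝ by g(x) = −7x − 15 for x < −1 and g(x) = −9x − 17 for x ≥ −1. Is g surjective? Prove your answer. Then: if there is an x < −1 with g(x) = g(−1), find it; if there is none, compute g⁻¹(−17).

0

Both pieces are strictly decreasing (slopes −7 and −9), so each is injective on its own interval.
The left piece maps (−∞, −1) onto (−8, ∞); the right piece maps [−1, ∞) onto (−∞, −8].
These images together cover ℝ, so g is surjective.
Because the two images are disjoint, no x < −1 has g(x) = g(−1), so we compute g⁻¹(−17): −17 lies in (−∞, −8], so solve −9x − 17 = −17: x = (−17 + 17)/(−9) = 0.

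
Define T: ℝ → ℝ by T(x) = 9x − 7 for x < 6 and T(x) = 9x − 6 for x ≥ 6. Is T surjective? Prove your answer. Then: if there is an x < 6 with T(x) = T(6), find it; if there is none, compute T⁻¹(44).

Both pieces are strictly increasing (slopes 9 and 9), so each is injective on its own interval.
The left piece maps (−∞, 6) onto (−∞, 47); the right piece maps [6, ∞) onto [48, ∞).
The union (−∞, 47) ∪ [48, ∞) omits the interval between 47 and 48; in particular 47 has no preimage. So T is not surjective.
Because the two images are disjoint, no x < 6 has T(x) = T(6), so we compute T⁻¹(44): 44 lies in (−∞, 47), so solve 9x − 7 = 44: x = (44 + 7)/9 = 17/3.

17/3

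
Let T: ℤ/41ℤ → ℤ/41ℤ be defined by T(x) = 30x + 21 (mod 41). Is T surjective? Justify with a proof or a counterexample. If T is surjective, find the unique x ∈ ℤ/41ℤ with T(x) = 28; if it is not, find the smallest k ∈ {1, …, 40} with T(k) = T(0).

Since gcd(30, 41) = 1, 30 is invertible modulo 41. Euclid's algorithm: 41 = 1·30 + 11, 30 = 2·11 + 8, 11 = 1·8 + 3, 8 = 2·3 + 2, 3 = 1·2 + 1; back-substituting gives 1 = 26·30 − 19·41, so 30⁻¹ ≡ 26 (mod 41).
For any y ∈ ℤ/41ℤ, x = 26(y − 21) mod 41 satisfies T(x) = 30·26(y − 21) + 21 ≡ y (since 30·26 ≡ 1 mod 41). So every y has a preimage.
Therefore T is surjective.
Since T is surjective, we compute T⁻¹(28): solve 30x + 21 ≡ 28 (mod 41), i.e. 30x ≡ 7 (mod 41).
Multiplying by 30⁻¹ = 26 gives x ≡ 26·7 = 182 = 4·41 + 18 ≡ 18 (mod 41).
Check: T(18) = 30·18 + 21 = 561 = 13·41 + 28 ≡ 28 (mod 41).

18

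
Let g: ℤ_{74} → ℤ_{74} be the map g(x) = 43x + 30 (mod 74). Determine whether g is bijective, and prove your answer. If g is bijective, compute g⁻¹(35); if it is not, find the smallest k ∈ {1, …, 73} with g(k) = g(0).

Suppose g(u) = g(v) in ℤ_{74}. Then 43u + 30 ≡ 43v + 30 (mod 74), so 43(u − v) ≡ 0 (mod 74).
Since gcd(43, 74) = 1, 43 is invertible modulo 74, so u − v ≡ 0 (mod 74), i.e. u = v.
We now compute 43⁻¹ mod 74 explicitly. Euclid's algorithm: 74 = 1·43 + 31, 43 = 1·31 + 12, 31 = 2·12 + 7, 12 = 1·7 + 5, 7 = 1·5 + 2, 5 = 2·2 + 1; back-substituting gives 1 = 31·43 − 18·74, so 43⁻¹ ≡ 31 (mod 74).
Then y ↦ 31(y − 30) is a two-sided inverse to g, so every y ∈ ℤ_{74} has a preimage.
Therefore g is bijective.
Since g is bijective, we compute g⁻¹(35): solve 43x + 30 ≡ 35 (mod 74), i.e. 43x ≡ 5 (mod 74).
Multiplying by 43⁻¹ = 31 gives x ≡ 31·5 = 155 = 2·74 + 7 ≡ 7 (mod 74).
Check: g(7) = 43·7 + 30 = 331 = 4·74 + 35 ≡ 35 (mod 74).

7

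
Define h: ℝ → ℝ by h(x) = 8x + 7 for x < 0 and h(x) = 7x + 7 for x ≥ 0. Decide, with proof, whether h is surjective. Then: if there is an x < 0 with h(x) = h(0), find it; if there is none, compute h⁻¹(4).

-3/8

Both pieces are strictly increasing (slopes 8 and 7), so each is injective on its own interval.
The left piece maps (−∞, 0) onto (−∞, 7); the right piece maps [0, ∞) onto [7, ∞).
These images together cover ℝ, so h is surjective.
Because the two images are disjoint, no x < 0 has h(x) = h(0), so we compute h⁻¹(4): 4 lies in (−∞, 7), so solve 8x + 7 = 4: x = (4 − 7)/8 = −3/8.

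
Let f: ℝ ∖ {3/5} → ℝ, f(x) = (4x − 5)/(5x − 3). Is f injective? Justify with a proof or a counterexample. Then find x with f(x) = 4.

7/16

Suppose f(x_1) = f(x_2). Cross-multiplying: (4x_1 − 5)(5x_2 − 3) = (4x_2 − 5)(5x_1 − 3).
Expanding both sides and cancelling the symmetric terms leaves 13·(x_1 − x_2) = 0. Since 13 ≠ 0, x_1 = x_2. Thus f is injective.
Solving f(x) = 4: cross-multiplying gives 4x − 5 = 4(5x − 3), which rearranges to −16x = −7, so x = 7/16.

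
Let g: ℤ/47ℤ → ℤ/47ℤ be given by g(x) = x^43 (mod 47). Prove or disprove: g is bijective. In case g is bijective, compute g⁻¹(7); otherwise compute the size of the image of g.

Since 47 is prime, the nonzero elements of ℤ/47ℤ form a cyclic group of order 46.
As gcd(43, 46) = 1, raising to the 43rd power is a bijection on this group: if a^43 ≡ b^43 then (ab^{−1})^43 = 1, and the only element of order dividing gcd(43, 46) = 1 is 1, so a = b.
With g(0) = 0 this makes g injective on all of ℤ/47ℤ, hence bijective (finite equal-size domain and codomain). In particular g is bijective.
Since g is bijective, we find the preimage of 7. The inverse of x ↦ x^43 on (ℤ/47ℤ)^× is x ↦ x^15, because 43·15 = 645 = 14·46 + 1 ≡ 1 (mod 46) and x^{46} = 1 for x ≠ 0 (Fermat). So g⁻¹(7) = 7^15 mod 47.
Repeated squaring mod 47: 7^1 ≡ 7, 7^2 ≡ 7² = 49 ≡ 2, 7^4 ≡ 2² = 4, 7^8 ≡ 4² = 16. Since 15 = 8 + 4 + 2 + 1, 7^15 ≡ 16·4·2·7: 16·4 = 64 ≡ 17, then 17·2 = 34, then 34·7 = 238 ≡ 3. So 7^15 ≡ 3 (mod 47).
Hence g⁻¹(7) = 3.

3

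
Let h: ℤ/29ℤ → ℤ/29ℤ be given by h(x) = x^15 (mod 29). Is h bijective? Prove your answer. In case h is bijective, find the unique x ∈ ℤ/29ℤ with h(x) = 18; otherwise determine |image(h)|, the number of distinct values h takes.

Since 29 is prime, the nonzero elements of ℤ/29ℤ form a cyclic group of order 28.
As gcd(15, 28) = 1, raising to the 15th power is a bijection on this group: if x_1^15 ≡ x_2^15 then (x_1x_2^{−1})^15 = 1, and the only element of order dividing gcd(15, 28) = 1 is 1, so x_1 = x_2.
With h(0) = 0 this makes h injective on all of ℤ/29ℤ, hence bijective (finite equal-size domain and codomain). In particular h is bijective.
Since h is bijective, we find the preimage of 18. The inverse of x ↦ x^15 on (ℤ/29ℤ)^× is x ↦ x^15, because 15·15 = 225 = 8·28 + 1 ≡ 1 (mod 28) and x^{28} = 1 for x ≠ 0 (Fermat). So h⁻¹(18) = 18^15 mod 29.
Repeated squaring mod 29: 18^1 ≡ 18, 18^2 ≡ 18² = 324 ≡ 5, 18^4 ≡ 5² = 25, 18^8 ≡ 25² = 625 ≡ 16. Since 15 = 8 + 4 + 2 + 1, 18^15 ≡ 16·25·5·18: 16·25 = 400 ≡ 23, then 23·5 = 115 ≡ 28, then 28·18 = 504 ≡ 11. So 18^15 ≡ 11 (mod 29).
Hence h⁻¹(18) = 11.

11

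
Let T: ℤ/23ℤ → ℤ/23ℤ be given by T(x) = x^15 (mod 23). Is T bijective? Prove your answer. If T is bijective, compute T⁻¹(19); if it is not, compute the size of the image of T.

5

Since 23 is prime, the nonzero elements of ℤ/23ℤ form a cyclic group of order 22.
As gcd(15, 22) = 1, raising to the 15th power is a bijection on this group: if s^15 ≡ t^15 then (st^{−1})^15 = 1, and the only element of order dividing gcd(15, 22) = 1 is 1, so s = t.
With T(0) = 0 this makes T injective on all of ℤ/23ℤ, hence bijective (finite equal-size domain and codomain). In particular T is bijective.
Since T is bijective, we find the preimage of 19. The inverse of x ↦ x^15 on (ℤ/23ℤ)^× is x ↦ x^3, because 15·3 = 45 = 2·22 + 1 ≡ 1 (mod 22) and x^{22} = 1 for x ≠ 0 (Fermat). So T⁻¹(19) = 19^3 mod 23.
Repeated squaring mod 23: 19^1 ≡ 19, 19^2 ≡ 19² = 361 ≡ 16. Since 3 = 2 + 1, 19^3 ≡ 16·19: 16·19 = 304 ≡ 5. So 19^3 ≡ 5 (mod 23).
Hence T⁻¹(19) = 5.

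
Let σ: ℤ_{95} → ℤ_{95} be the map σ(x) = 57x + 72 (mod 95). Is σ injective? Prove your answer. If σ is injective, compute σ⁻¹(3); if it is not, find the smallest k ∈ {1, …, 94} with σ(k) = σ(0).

5

We have gcd(57, 95) = 19 > 1. Taking a = 0 and b = 5: σ(0) = 72 and σ(5) = 57·5 + 72 = 357 ≡ 72 (mod 95).
So σ(0) = σ(5) while 0 ≠ 5, therefore σ is not injective.
Since σ is not injective, we find the least positive k with σ(k) = σ(0): this means 57k ≡ 0 (mod 95), i.e. 95 ∣ 57k. Since gcd(57, 95) = 19, dividing through by 19 this holds exactly when 5 ∣ 3k, and as gcd(3, 5) = 1, exactly when 5 ∣ k.
The smallest positive such k is 5.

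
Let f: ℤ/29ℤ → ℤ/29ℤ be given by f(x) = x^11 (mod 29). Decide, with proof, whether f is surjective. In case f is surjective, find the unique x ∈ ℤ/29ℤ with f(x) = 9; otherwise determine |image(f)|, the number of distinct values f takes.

6

Since 29 is prime, the nonzero elements of ℤ/29ℤ form a cyclic group of order 28.
As gcd(11, 28) = 1, raising to the 11th power is a bijection on this group: if s^11 ≡ t^11 then (st^{−1})^11 = 1, and the only element of order dividing gcd(11, 28) = 1 is 1, so s = t.
With f(0) = 0 this makes f injective on all of ℤ/29ℤ, hence bijective (finite equal-size domain and codomain). In particular f is surjective.
Since f is surjective, we find the preimage of 9. The inverse of x ↦ x^11 on (ℤ/29ℤ)^× is x ↦ x^23, because 11·23 = 253 = 9·28 + 1 ≡ 1 (mod 28) and x^{28} = 1 for x ≠ 0 (Fermat). So f⁻¹(9) = 9^23 mod 29.
Repeated squaring mod 29: 9^1 ≡ 9, 9^2 ≡ 9² = 81 ≡ 23, 9^4 ≡ 23² = 529 ≡ 7, 9^8 ≡ 7² = 49 ≡ 20, 9^16 ≡ 20² = 400 ≡ 23. Since 23 = 16 + 4 + 2 + 1, 9^23 ≡ 23·7·23·9: 23·7 = 161 ≡ 16, then 16·23 = 368 ≡ 20, then 20·9 = 180 ≡ 6. So 9^23 ≡ 6 (mod 29).
Hence f⁻¹(9) = 6.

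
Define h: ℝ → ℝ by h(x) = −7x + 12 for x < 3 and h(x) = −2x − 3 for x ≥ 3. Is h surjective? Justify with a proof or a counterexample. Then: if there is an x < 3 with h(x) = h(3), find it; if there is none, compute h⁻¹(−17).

Both pieces are strictly decreasing (slopes −7 and −2), so each is injective on its own interval.
The left piece maps (−∞, 3) onto (−9, ∞); the right piece maps [3, ∞) onto (−∞, −9].
These images together cover ℝ, so h is surjective.
Because the two images are disjoint, no x < 3 has h(x) = h(3), so we compute h⁻¹(−17): −17 lies in (−∞, −9], so solve −2x − 3 = −17: x = (−17 + 3)/(−2) = 7.

7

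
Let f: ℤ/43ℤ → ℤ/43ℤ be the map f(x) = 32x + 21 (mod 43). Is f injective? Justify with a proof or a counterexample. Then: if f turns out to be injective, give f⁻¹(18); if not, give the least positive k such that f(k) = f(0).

12

Suppose f(u) = f(v) in ℤ/43ℤ. Then 32u + 21 ≡ 32v + 21 (mod 43), hence 32(u − v) ≡ 0 (mod 43).
Since gcd(32, 43) = 1, 32 is invertible modulo 43, hence u − v ≡ 0 (mod 43), i.e. u = v.
So f is injective.
We now compute 32⁻¹ mod 43 explicitly. Euclid's algorithm: 43 = 1·32 + 11, 32 = 2·11 + 10, 11 = 1·10 + 1; back-substituting gives 1 = 39·32 − 29·43, so 32⁻¹ ≡ 39 (mod 43).
Since f is injective, we compute f⁻¹(18): solve 32x + 21 ≡ 18 (mod 43), i.e. 32x ≡ 40 (mod 43).
Multiplying by 32⁻¹ = 39 gives x ≡ 39·40 = 1560 = 36·43 + 12 ≡ 12 (mod 43).
Check: f(12) = 32·12 + 21 = 405 = 9·43 + 18 ≡ 18 (mod 43).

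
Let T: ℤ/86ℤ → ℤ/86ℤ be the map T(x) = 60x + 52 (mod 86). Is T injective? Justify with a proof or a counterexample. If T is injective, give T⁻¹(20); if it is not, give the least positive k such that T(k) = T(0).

We have gcd(60, 86) = 2 > 1. Taking a = 0 and b = 43: T(0) = 52 and T(43) = 60·43 + 52 = 2632 ≡ 52 (mod 86).
So T(0) = T(43) while 0 ≠ 43, so T is not injective.
Since T is not injective, we find the least positive k with T(k) = T(0): this means 60k ≡ 0 (mod 86), i.e. 86 ∣ 60k. Since gcd(60, 86) = 2, dividing through by 2 this holds exactly when 43 ∣ 30k, and as gcd(30, 43) = 1, exactly when 43 ∣ k.
The smallest positive such k is 43.

43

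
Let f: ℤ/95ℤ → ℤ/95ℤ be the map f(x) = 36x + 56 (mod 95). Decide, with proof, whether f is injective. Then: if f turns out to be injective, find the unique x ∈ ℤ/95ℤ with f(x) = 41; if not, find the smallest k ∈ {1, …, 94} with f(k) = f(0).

55

Recall: injectivity means: for all u, v in the domain, f(u) = f(v) implies u = v.
Suppose f(u) = f(v) in ℤ/95ℤ. Then 36u + 56 ≡ 36v + 56 (mod 95), so 36(u − v) ≡ 0 (mod 95).
Since gcd(36, 95) = 1, 36 is invertible modulo 95, therefore u − v ≡ 0 (mod 95), i.e. u = v.
Hence f is injective.
We now compute 36⁻¹ mod 95 explicitly. Euclid's algorithm: 95 = 2·36 + 23, 36 = 1·23 + 13, 23 = 1·13 + 10, 13 = 1·10 + 3, 10 = 3·3 + 1; back-substituting gives 1 = 66·36 − 25·95, so 36⁻¹ ≡ 66 (mod 95).
Since f is injective, we compute f⁻¹(41): solve 36x + 56 ≡ 41 (mod 95), i.e. 36x ≡ 80 (mod 95).
Multiplying by 36⁻¹ = 66 gives x ≡ 66·80 = 5280 = 55·95 + 55 ≡ 55 (mod 95).
Check: f(55) = 36·55 + 56 = 2036 = 21·95 + 41 ≡ 41 (mod 95).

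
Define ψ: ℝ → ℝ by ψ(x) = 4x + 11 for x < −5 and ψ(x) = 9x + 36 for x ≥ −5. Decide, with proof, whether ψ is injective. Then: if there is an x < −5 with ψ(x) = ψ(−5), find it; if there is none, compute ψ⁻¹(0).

Both pieces are strictly increasing (slopes 4 and 9), so each is injective on its own interval.
The left piece maps (−∞, −5) onto (−∞, −9); the right piece maps [−5, ∞) onto [−9, ∞).
These images are disjoint, so no value is attained by both pieces. Therefore ψ is injective.
Because the two images are disjoint, no x < −5 has ψ(x) = ψ(−5), so we compute ψ⁻¹(0): 0 lies in [−9, ∞), so solve 9x + 36 = 0: x = (0 − 36)/9 = −4.

-4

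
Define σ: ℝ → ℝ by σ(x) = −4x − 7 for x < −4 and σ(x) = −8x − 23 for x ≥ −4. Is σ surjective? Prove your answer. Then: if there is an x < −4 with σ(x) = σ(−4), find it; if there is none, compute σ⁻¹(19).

-13/2

Both pieces are strictly decreasing (slopes −4 and −8), so each is injective on its own interval.
The left piece maps (−∞, −4) onto (9, ∞); the right piece maps [−4, ∞) onto (−∞, 9].
These images together cover ℝ, so σ is surjective.
Because the two images are disjoint, no x < −4 has σ(x) = σ(−4), so we compute σ⁻¹(19): 19 lies in (9, ∞), so solve −4x − 7 = 19: x = (19 + 7)/(−4) = −13/2.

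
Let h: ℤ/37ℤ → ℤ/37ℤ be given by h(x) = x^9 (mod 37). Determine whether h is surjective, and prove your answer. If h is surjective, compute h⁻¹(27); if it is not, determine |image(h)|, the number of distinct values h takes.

h(3): Repeated squaring mod 37: 3^1 ≡ 3, 3^2 ≡ 3² = 9, 3^4 ≡ 9² = 81 ≡ 7, 3^8 ≡ 7² = 49 ≡ 12. Since 9 = 8 + 1, 3^9 ≡ 12·3: 12·3 = 36. So 3^9 ≡ 36 (mod 37).
h(4): Repeated squaring mod 37: 4^1 ≡ 4, 4^2 ≡ 4² = 16, 4^4 ≡ 16² = 256 ≡ 34, 4^8 ≡ 34² = 1156 ≡ 9. Since 9 = 8 + 1, 4^9 ≡ 9·4: 9·4 = 36. So 4^9 ≡ 36 (mod 37).
So h(3) = h(4) = 36 while 3 ≠ 4, hence h is not injective.
A non-injective map from the 37-element set ℤ/37ℤ to itself takes at most 36 distinct values, so it cannot be surjective. Thus h is not surjective.
Since h is not surjective, we determine |image(h)|. Computing x^9 mod 37 for each x (by repeated squaring, reducing mod 37 at every step), the values h(0), h(1), …, h(36) are: 0, 1, 31, 36, 36, 6, 6, 1, 6, 1, 1, 36, 1, 6, 31, 31, 1, 6, 31, 6, 31, 36, 6, 6, 31, 36, 1, 36, 36, 31, 36, 31, 31, 1, 1, 6, 36.
The distinct values are {0, 1, 6, 31, 36}; there are 5 of them.

5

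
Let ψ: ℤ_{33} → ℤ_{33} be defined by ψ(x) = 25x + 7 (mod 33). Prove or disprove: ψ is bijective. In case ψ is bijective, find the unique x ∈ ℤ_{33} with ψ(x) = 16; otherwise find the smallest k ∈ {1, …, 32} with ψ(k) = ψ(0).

3

By definition, ψ is injective when ψ(u) = ψ(v) forces u = v.
If ψ(u) = ψ(v), then 25u ≡ 25v (mod 33). Because gcd(25, 33) = 1, we may cancel 25 to get u ≡ v (mod 33).
We now compute 25⁻¹ mod 33 explicitly. Euclid's algorithm: 33 = 1·25 + 8, 25 = 3·8 + 1; back-substituting gives 1 = 4·25 − 3·33, so 25⁻¹ ≡ 4 (mod 33).
Then y ↦ 4(y − 7) is a two-sided inverse to ψ, so every y ∈ ℤ_{33} has a preimage.
Therefore ψ is bijective.
Since ψ is bijective, we compute ψ⁻¹(16): solve 25x + 7 ≡ 16 (mod 33), i.e. 25x ≡ 9 (mod 33).
Multiplying by 25⁻¹ = 4 gives x ≡ 4·9 = 36 = 1·33 + 3 ≡ 3 (mod 33).
Check: ψ(3) = 25·3 + 7 = 82 = 2·33 + 16 ≡ 16 (mod 33).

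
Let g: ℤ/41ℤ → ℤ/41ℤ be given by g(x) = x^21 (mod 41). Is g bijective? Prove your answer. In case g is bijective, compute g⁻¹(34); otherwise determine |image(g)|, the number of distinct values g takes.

7

Since 41 is prime, the nonzero elements of ℤ/41ℤ form a cyclic group of order 40.
As gcd(21, 40) = 1, raising to the 21st power is a bijection on this group: if s^21 ≡ t^21 then (st^{−1})^21 = 1, and the only element of order dividing gcd(21, 40) = 1 is 1, so s = t.
With g(0) = 0 this makes g injective on all of ℤ/41ℤ, hence bijective (finite equal-size domain and codomain). In particular g is bijective.
Since g is bijective, we find the preimage of 34. The inverse of x ↦ x^21 on (ℤ/41ℤ)^× is x ↦ x^21, because 21·21 = 441 = 11·40 + 1 ≡ 1 (mod 40) and x^{40} = 1 for x ≠ 0 (Fermat). So g⁻¹(34) = 34^21 mod 41.
Repeated squaring mod 41: 34^1 ≡ 34, 34^2 ≡ 34² = 1156 ≡ 8, 34^4 ≡ 8² = 64 ≡ 23, 34^8 ≡ 23² = 529 ≡ 37, 34^16 ≡ 37² = 1369 ≡ 16. Since 21 = 16 + 4 + 1, 34^21 ≡ 16·23·34: 16·23 = 368 ≡ 40, then 40·34 = 1360 ≡ 7. So 34^21 ≡ 7 (mod 41).
Hence g⁻¹(34) = 7.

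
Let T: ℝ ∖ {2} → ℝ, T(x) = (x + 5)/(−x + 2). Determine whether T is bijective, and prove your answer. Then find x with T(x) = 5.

5/6

If T(x) = −1, cross-multiplying gives −1(x + 5) = 1(−x + 2), which simplifies to −5 = 2 — false.  So −1 has no preimage and T is not surjective.
Thus T is not bijective.
Solving T(x) = 5: cross-multiplying gives x + 5 = 5(−x + 2), which rearranges to 6x = 5, so x = 5/6.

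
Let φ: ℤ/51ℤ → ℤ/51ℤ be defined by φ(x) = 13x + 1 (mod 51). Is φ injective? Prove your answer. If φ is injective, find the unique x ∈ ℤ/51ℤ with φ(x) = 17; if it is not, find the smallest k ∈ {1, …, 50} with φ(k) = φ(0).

13

If φ(u) = φ(v), then 13u ≡ 13v (mod 51). Because gcd(13, 51) = 1, we may cancel 13 to get u ≡ v (mod 51).
Therefore φ is injective.
We now compute 13⁻¹ mod 51 explicitly. Euclid's algorithm: 51 = 3·13 + 12, 13 = 1·12 + 1; back-substituting gives 1 = 4·13 − 1·51, so 13⁻¹ ≡ 4 (mod 51).
Since φ is injective, we compute φ⁻¹(17): solve 13x + 1 ≡ 17 (mod 51), i.e. 13x ≡ 16 (mod 51).
Multiplying by 13⁻¹ = 4 gives x ≡ 4·16 = 64 = 1·51 + 13 ≡ 13 (mod 51).
Check: φ(13) = 13·13 + 1 = 170 = 3·51 + 17 ≡ 17 (mod 51).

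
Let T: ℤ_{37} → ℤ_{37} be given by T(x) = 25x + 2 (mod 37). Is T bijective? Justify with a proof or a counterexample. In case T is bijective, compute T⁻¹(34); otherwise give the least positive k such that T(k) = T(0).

Suppose T(a) = T(b) in ℤ_{37}. Then 25a + 2 ≡ 25b + 2 (mod 37), so 25(a − b) ≡ 0 (mod 37).
Since gcd(25, 37) = 1, 25 is invertible modulo 37, hence a − b ≡ 0 (mod 37), i.e. a = b.
We now compute 25⁻¹ mod 37 explicitly. Euclid's algorithm: 37 = 1·25 + 12, 25 = 2·12 + 1; back-substituting gives 1 = 3·25 − 2·37, so 25⁻¹ ≡ 3 (mod 37).
For any y ∈ ℤ_{37}, x = 3(y − 2) mod 37 satisfies T(x) = 25·3(y − 2) + 2 ≡ y (since 25·3 ≡ 1 mod 37). So every y has a preimage.
So T is bijective.
Since T is bijective, we find T⁻¹(34): we need 25x ≡ 34 − 2 ≡ 32 (mod 37). Using 25⁻¹ = 3: x ≡ 3·32 = 96 = 2·37 + 22, so x = 22.
Check: T(22) = 25·22 + 2 = 552 = 14·37 + 34 ≡ 34 (mod 37).

22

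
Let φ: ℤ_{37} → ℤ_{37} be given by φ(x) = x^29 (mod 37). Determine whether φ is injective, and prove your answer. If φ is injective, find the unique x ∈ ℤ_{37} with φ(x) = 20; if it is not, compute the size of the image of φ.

Since 37 is prime, the nonzero elements of ℤ_{37} form a cyclic group of order 36.
As gcd(29, 36) = 1, raising to the 29th power is a bijection on this group: if u^29 ≡ v^29 then (uv^{−1})^29 = 1, and the only element of order dividing gcd(29, 36) = 1 is 1, so u = v.
With φ(0) = 0 this makes φ injective on all of ℤ_{37}, hence bijective (finite equal-size domain and codomain). In particular φ is injective.
Since φ is injective, we find the preimage of 20. The inverse of x ↦ x^29 on (ℤ_{37})^× is x ↦ x^5, because 29·5 = 145 = 4·36 + 1 ≡ 1 (mod 36) and x^{36} = 1 for x ≠ 0 (Fermat). So φ⁻¹(20) = 20^5 mod 37.
Repeated squaring mod 37: 20^1 ≡ 20, 20^2 ≡ 20² = 400 ≡ 30, 20^4 ≡ 30² = 900 ≡ 12. Since 5 = 4 + 1, 20^5 ≡ 12·20: 12·20 = 240 ≡ 18. So 20^5 ≡ 18 (mod 37).
Hence φ⁻¹(20) = 18.

18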